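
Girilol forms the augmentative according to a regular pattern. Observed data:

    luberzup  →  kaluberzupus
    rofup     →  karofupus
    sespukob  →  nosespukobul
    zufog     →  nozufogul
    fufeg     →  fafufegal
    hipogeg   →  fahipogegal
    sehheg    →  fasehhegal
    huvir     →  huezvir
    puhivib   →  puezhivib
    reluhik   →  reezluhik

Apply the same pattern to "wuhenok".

zufog and fufeg both end in -g yet inflect differently (nozufogul, fafufegal), so the final letter is not what conditions the rule; the last vowel is.
"wuhenok" has last vowel 'o'. The stems whose last vowel is 'o' (sespukob → nosespukobul, zufog → nozufogul) add no- … -ul around the stem.
The other patterns: stems whose last vowel is 'u' add ka- … -us around the stem; stems whose last vowel is 'e' add fa- … -al around the stem; stems whose last vowel is 'i' insert -ez- after the first vowel.
So wuhenok → nowuhenokul.

nowuhenokul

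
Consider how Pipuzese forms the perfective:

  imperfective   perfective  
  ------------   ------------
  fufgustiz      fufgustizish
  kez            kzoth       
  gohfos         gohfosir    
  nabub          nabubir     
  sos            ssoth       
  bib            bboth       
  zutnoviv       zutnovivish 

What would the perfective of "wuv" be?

wvoth

sos and gohfos both end in -s yet inflect differently (ssoth, gohfosir), so the final letter is not what conditions the rule; the number of vowels is.
"wuv" has 1 vowel. The stems with 1 vowel (sos → ssoth, kez → kzoth, bib → bboth) delete the last vowel and add -oth.
So wuv → wvoth.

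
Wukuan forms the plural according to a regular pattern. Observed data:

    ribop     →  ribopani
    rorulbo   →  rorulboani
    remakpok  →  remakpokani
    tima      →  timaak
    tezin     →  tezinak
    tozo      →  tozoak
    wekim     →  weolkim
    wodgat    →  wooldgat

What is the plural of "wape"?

rorulbo and tozo both end in -o yet inflect differently (rorulboani, tozoak), so the final letter is not what conditions the rule; the first letter is.
"wape" begins with w-. The stems beginning with w- (wekim → weolkim, wodgat → wooldgat) insert -ol- after the first vowel.
So wape → waolpe.

waolpe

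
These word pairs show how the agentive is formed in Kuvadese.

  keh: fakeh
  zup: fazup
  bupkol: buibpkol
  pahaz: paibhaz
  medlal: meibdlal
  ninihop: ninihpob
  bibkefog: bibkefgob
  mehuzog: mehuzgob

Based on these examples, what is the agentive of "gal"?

fagal

zup and ninihop both end in -p yet inflect differently (fazup, ninihpob), so the final letter is not what conditions the rule; the number of vowels is.
"gal" has 1 vowel. The stems with 1 vowel (keh → fakeh, zup → fazup) add the prefix fa-.
So gal → fagal.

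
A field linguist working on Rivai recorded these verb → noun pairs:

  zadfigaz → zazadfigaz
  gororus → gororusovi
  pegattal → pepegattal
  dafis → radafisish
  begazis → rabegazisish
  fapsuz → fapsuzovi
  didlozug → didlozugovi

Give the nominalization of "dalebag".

fapsuz and zadfigaz both end in -z yet inflect differently (fapsuzovi, zazadfigaz), so the final letter is not what conditions the rule; the last vowel is.
"dalebag" has last vowel 'a'. The stems whose last vowel is 'a' (zadfigaz → zazadfigaz, pegattal → pepegattal) repeat the first consonant+vowel as a prefix.
The other patterns: stems whose last vowel is 'u' add -ovi; stems whose last vowel is 'i' add ra- … -ish around the stem.
So dalebag → dadalebag.

dadalebag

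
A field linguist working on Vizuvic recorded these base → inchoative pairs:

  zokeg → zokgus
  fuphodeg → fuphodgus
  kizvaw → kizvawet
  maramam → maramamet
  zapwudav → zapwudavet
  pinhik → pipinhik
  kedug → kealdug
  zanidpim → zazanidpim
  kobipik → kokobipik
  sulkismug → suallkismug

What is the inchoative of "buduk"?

sulkismug and fuphodeg both end in -g yet inflect differently (suallkismug, fuphodgus), so the final letter is not what conditions the rule; the last vowel is.
"buduk" has last vowel 'u'. The stems whose last vowel is 'u' (sulkismug → suallkismug, kedug → kealdug) insert -al- after the first vowel.
So buduk → bualduk.

bualduk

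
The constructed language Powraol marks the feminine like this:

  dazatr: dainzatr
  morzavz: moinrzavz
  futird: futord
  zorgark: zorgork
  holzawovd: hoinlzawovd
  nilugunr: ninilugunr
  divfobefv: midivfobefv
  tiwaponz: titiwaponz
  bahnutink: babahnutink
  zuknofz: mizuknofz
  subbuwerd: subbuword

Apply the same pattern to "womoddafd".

zuknofz and tiwaponz both end in -z yet inflect differently (mizuknofz, titiwaponz), so the final letter is not what conditions the rule; the second-to-last letter is.
"womoddafd" has second-to-last letter 'f'. The stems whose second-to-last letter is 'f' (zuknofz → mizuknofz, divfobefv → midivfobefv) add the prefix mi-.
The other patterns: stems whose second-to-last letter is 'n' repeat the first consonant+vowel as a prefix; stems whose second-to-last letter is 'r' change the last vowel to 'o'; stems whose second-to-last letter is 't' or 'v' insert -in- after the first vowel.
So womoddafd → miwomoddafd.

miwomoddafd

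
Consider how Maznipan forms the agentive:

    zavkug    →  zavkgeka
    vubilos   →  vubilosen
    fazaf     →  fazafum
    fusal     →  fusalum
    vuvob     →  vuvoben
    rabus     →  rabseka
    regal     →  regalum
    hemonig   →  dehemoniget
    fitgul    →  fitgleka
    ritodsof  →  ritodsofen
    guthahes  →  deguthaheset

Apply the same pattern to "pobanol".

rabus and vubilos both end in -s yet inflect differently (rabseka, vubilosen), so the final letter is not what conditions the rule; the last vowel is.
"pobanol" has last vowel 'o'. The stems whose last vowel is 'o' (vuvob → vuvoben, ritodsof → ritodsofen, vubilos → vubilosen) add -en.
The other patterns: stems whose last vowel is 'u' delete the last vowel and add -eka; stems whose last vowel is 'a' add -um; stems whose last vowel is 'e' or 'i' add de- … -et around the stem.
So pobanol → pobanolen.

pobanolen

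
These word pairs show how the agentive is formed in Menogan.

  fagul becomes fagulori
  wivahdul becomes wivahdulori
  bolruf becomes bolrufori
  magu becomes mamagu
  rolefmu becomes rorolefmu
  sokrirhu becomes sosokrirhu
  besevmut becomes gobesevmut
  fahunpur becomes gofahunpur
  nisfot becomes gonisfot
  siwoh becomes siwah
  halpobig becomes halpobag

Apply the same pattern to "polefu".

fagul and magu both have last vowel 'u' yet inflect differently (fagulori, mamagu), so the last vowel is not what conditions the rule; the final letter is.
"polefu" ends in -u. The stems ending in -u (magu → mamagu, rolefmu → rorolefmu, sokrirhu → sosokrirhu) repeat the first consonant+vowel as a prefix.
The other patterns: stems ending in -f or -l add -ori; stems ending in -r or -t add the prefix go-; stems ending in -g or -h change the last vowel to 'a'.
So polefu → popolefu.

popolefu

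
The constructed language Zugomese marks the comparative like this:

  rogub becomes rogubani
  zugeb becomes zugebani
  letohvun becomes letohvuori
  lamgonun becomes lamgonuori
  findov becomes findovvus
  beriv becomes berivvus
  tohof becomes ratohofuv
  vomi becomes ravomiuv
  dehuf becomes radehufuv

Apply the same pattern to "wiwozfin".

wiwozfiori

rogub and letohvun both have last vowel 'u' yet inflect differently (rogubani, letohvuori), so the last vowel is not what conditions the rule; the final letter is.
"wiwozfin" ends in -n. The stems ending in -n (letohvun → letohvuori, lamgonun → lamgonuori) drop the final letter and add -ori.
So wiwozfin → wiwozfiori.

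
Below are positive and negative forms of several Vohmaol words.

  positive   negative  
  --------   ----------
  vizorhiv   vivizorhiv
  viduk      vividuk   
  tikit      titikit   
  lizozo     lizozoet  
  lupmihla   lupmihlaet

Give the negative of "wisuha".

"wisuha" ends in a vowel. The stems ending in a vowel (lizozo → lizozoet, lupmihla → lupmihlaet) add -et.
The other pattern: stems ending in a consonant repeat the first consonant+vowel as a prefix.
So wisuha → wisuhaet.

wisuhaet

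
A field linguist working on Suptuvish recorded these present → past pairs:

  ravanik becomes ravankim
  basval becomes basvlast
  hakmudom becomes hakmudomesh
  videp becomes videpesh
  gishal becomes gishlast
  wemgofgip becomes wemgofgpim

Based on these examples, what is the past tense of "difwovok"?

difwovokesh

"difwovok" has last vowel 'o'. The one such stem in the data (hakmudom → hakmudomesh) adds -esh, so the same rule applies.
So difwovok → difwovokesh.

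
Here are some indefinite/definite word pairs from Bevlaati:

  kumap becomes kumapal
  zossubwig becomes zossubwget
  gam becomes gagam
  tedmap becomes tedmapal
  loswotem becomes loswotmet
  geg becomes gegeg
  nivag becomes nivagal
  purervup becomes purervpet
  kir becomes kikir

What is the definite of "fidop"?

fidopal

"fidop" has 2 vowels. The stems with 2 vowels (nivag → nivagal, kumap → kumapal, tedmap → tedmapal) add -al.
So fidop → fidopal.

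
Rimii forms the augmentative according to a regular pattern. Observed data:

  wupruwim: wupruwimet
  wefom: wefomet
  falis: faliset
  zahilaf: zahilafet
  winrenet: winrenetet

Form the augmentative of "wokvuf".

Every pair shown (wupruwim → wupruwimet, wefom → wefomet, falis → faliset, …) follows the same rule: add -et.
So wokvuf → wokvufet.

wokvufet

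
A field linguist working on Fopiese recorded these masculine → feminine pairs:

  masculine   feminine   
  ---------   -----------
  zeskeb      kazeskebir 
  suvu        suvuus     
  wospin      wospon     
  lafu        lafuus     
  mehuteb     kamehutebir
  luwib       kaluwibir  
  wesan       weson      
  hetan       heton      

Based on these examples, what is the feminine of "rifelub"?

wospin and luwib both have last vowel 'i' yet inflect differently (wospon, kaluwibir), so the last vowel is not what conditions the rule; the final letter is.
"rifelub" ends in -b. The stems ending in -b (mehuteb → kamehutebir, luwib → kaluwibir, zeskeb → kazeskebir) add ka- … -ir around the stem.
The other patterns: stems ending in -n change the last vowel to 'o'; stems ending in -u add -us.
So rifelub → karifelubir.

karifelubir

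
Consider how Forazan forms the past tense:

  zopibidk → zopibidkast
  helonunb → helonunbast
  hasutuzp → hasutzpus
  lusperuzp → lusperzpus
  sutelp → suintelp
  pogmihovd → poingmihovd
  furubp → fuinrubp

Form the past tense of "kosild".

koinsild

hasutuzp and sutelp both end in -p yet inflect differently (hasutzpus, suintelp), so the final letter is not what conditions the rule; the second-to-last letter is.
"kosild" has second-to-last letter 'l'. The one such stem in the data (sutelp → suintelp) inserts -in- after the first vowel (as do pogmihovd, furubp), so the same rule applies.
So kosild → koinsild.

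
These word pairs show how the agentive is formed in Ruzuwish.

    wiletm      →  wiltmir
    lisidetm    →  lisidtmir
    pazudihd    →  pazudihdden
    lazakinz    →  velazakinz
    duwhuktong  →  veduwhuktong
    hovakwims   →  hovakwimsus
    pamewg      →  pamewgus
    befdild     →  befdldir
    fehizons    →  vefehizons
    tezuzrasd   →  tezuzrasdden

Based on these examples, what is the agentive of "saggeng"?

vesaggeng

"saggeng" has second-to-last letter 'n'. The stems whose second-to-last letter is 'n' (lazakinz → velazakinz, duwhuktong → veduwhuktong, fehizons → vefehizons) add the prefix ve-.
The other patterns: stems whose second-to-last letter is 'l' or 't' delete the last vowel and add -ir; stems whose second-to-last letter is 'm' or 'w' add -us; stems whose second-to-last letter is 'h' or 's' double the final consonant and add -en.
So saggeng → vesaggeng.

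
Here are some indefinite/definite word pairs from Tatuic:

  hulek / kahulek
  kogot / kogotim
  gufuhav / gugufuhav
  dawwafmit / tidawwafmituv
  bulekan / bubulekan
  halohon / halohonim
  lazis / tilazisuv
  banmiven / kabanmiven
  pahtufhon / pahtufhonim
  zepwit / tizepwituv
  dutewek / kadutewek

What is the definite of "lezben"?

kalezben

banmiven and pahtufhon both end in -n yet inflect differently (kabanmiven, pahtufhonim), so the final letter is not what conditions the rule; the last vowel is.
"lezben" has last vowel 'e'. The stems whose last vowel is 'e' (dutewek → kadutewek, banmiven → kabanmiven, hulek → kahulek) add the prefix ka-.
So lezben → kalezben.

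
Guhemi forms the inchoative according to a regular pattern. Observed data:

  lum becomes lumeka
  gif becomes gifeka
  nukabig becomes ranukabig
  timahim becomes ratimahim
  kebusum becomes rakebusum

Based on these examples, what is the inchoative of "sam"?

timahim and lum both end in -m yet inflect differently (ratimahim, lumeka), so the final letter is not what conditions the rule; the number of vowels is.
"sam" has 1 vowel. The stems with 1 vowel (lum → lumeka, gif → gifeka) add -eka.
The other pattern: stems with 3 vowels add the prefix ra-.
So sam → sameka.

sameka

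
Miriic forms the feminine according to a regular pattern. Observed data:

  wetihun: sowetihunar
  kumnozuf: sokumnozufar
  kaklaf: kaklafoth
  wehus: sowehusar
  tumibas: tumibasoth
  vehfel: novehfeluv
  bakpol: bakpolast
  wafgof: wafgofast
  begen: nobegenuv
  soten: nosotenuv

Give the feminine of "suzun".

kaklaf and kumnozuf both end in -f yet inflect differently (kaklafoth, sokumnozufar), so the final letter is not what conditions the rule; the last vowel is.
"suzun" has last vowel 'u'. The stems whose last vowel is 'u' (kumnozuf → sokumnozufar, wehus → sowehusar, wetihun → sowetihunar) add so- … -ar around the stem.
The other patterns: stems whose last vowel is 'e' add no- … -uv around the stem; stems whose last vowel is 'a' add -oth; stems whose last vowel is 'o' add -ast.
So suzun → sosuzunar.

sosuzunar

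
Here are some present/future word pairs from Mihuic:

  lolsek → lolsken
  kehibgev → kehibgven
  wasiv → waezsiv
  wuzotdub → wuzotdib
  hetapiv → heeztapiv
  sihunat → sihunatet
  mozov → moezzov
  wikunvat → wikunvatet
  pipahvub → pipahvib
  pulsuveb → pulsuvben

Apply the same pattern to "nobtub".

nobtib

wuzotdub and pulsuveb both end in -b yet inflect differently (wuzotdib, pulsuvben), so the final letter is not what conditions the rule; the last vowel is.
"nobtub" has last vowel 'u'. The stems whose last vowel is 'u' (wuzotdub → wuzotdib, pipahvub → pipahvib) change the last vowel to 'i'.
So nobtub → nobtib.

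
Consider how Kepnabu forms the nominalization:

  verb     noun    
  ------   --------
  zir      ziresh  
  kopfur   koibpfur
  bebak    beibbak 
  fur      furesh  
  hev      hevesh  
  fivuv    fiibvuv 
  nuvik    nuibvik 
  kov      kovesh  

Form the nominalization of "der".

deresh

hev and fivuv both end in -v yet inflect differently (hevesh, fiibvuv), so the final letter is not what conditions the rule; the number of vowels is.
"der" has 1 vowel. The stems with 1 vowel (hev → hevesh, zir → ziresh, kov → kovesh) add -esh.
So der → deresh.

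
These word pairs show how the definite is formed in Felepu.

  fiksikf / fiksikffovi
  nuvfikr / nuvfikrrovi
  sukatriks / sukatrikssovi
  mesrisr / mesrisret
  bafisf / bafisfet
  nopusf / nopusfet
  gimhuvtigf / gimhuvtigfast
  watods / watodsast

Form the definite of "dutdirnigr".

dutdirnigrast

nuvfikr and mesrisr both end in -r yet inflect differently (nuvfikrrovi, mesrisret), so the final letter is not what conditions the rule; the second-to-last letter is.
"dutdirnigr" has second-to-last letter 'g'. The one such stem in the data (gimhuvtigf → gimhuvtigfast) adds -ast, so the same rule applies.
The other patterns: stems whose second-to-last letter is 'k' double the final consonant and add -ovi; stems whose second-to-last letter is 's' add -et.
So dutdirnigr → dutdirnigrast.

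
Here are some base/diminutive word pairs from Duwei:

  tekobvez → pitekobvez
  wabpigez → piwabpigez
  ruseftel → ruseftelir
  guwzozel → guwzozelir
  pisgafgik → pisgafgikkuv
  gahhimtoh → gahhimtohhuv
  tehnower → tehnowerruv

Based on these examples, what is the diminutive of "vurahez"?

tekobvez and ruseftel both have last vowel 'e' yet inflect differently (pitekobvez, ruseftelir), so the last vowel is not what conditions the rule; the final letter is.
"vurahez" ends in -z. The stems ending in -z (tekobvez → pitekobvez, wabpigez → piwabpigez) add the prefix pi-.
The other patterns: stems ending in -l add -ir; stems ending in -h, -k or -r double the final consonant and add -uv.
So vurahez → pivurahez.

pivurahez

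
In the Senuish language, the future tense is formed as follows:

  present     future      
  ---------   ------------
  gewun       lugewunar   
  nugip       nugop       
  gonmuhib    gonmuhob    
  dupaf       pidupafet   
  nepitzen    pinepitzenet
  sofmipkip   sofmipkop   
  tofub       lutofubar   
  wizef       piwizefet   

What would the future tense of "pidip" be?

tofub and gonmuhib both end in -b yet inflect differently (lutofubar, gonmuhob), so the final letter is not what conditions the rule; the last vowel is.
"pidip" has last vowel 'i'. The stems whose last vowel is 'i' (gonmuhib → gonmuhob, sofmipkip → sofmipkop, nugip → nugop) change the last vowel to 'o'.
So pidip → pidop.

pidop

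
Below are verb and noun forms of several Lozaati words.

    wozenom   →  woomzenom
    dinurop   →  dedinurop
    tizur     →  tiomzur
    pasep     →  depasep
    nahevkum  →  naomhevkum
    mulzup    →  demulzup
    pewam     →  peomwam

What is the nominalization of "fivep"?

defivep

"fivep" ends in -p. The stems ending in -p (mulzup → demulzup, pasep → depasep, dinurop → dedinurop) add the prefix de-.
So fivep → defivep.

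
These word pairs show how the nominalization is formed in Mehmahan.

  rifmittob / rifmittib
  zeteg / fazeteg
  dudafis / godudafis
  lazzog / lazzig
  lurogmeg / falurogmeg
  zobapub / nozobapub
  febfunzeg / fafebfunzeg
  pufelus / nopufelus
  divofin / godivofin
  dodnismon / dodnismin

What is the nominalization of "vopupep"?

favopupep

dudafis and pufelus both end in -s yet inflect differently (godudafis, nopufelus), so the final letter is not what conditions the rule; the last vowel is.
"vopupep" has last vowel 'e'. The stems whose last vowel is 'e' (zeteg → fazeteg, lurogmeg → falurogmeg, febfunzeg → fafebfunzeg) add the prefix fa-.
So vopupep → favopupep.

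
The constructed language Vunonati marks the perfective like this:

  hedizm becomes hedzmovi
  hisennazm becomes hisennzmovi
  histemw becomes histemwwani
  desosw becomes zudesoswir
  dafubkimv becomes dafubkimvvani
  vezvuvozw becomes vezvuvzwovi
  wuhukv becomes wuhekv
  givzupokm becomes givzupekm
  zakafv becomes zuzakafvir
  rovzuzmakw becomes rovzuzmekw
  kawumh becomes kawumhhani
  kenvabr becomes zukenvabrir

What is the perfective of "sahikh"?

sahekh

"sahikh" has second-to-last letter 'k'. The stems whose second-to-last letter is 'k' (givzupokm → givzupekm, rovzuzmakw → rovzuzmekw, wuhukv → wuhekv) change the last vowel to 'e'.
So sahikh → sahekh.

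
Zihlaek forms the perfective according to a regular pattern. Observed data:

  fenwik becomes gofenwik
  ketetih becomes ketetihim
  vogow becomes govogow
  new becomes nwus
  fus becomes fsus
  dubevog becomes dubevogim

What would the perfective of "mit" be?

"mit" has 1 vowel. The stems with 1 vowel (new → nwus, fus → fsus) delete the last vowel and add -us.
The other patterns: stems with 2 vowels add the prefix go-; stems with 3 vowels add -im.
So mit → mtus.

mtus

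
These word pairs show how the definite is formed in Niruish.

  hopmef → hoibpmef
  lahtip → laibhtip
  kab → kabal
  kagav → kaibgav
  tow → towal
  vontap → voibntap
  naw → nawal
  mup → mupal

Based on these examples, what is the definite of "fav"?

faval

vontap and mup both end in -p yet inflect differently (voibntap, mupal), so the final letter is not what conditions the rule; the number of vowels is.
"fav" has 1 vowel. The stems with 1 vowel (naw → nawal, kab → kabal, tow → towal) add -al.
The other pattern: stems with 2 vowels insert -ib- after the first vowel.
So fav → faval.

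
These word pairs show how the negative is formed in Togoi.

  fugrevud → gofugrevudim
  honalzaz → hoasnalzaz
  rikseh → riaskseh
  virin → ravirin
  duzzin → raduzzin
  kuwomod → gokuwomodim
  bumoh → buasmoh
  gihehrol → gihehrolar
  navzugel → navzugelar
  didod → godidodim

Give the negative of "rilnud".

gorilnudim

didod and gihehrol both have last vowel 'o' yet inflect differently (godidodim, gihehrolar), so the last vowel is not what conditions the rule; the final letter is.
"rilnud" ends in -d. The stems ending in -d (didod → godidodim, fugrevud → gofugrevudim, kuwomod → gokuwomodim) add go- … -im around the stem.
So rilnud → gorilnudim.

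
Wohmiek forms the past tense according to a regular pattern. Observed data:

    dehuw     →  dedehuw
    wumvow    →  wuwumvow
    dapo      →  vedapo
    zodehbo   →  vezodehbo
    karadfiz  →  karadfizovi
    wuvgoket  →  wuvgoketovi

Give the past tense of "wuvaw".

wumvow and dapo both have last vowel 'o' yet inflect differently (wuwumvow, vedapo), so the last vowel is not what conditions the rule; the final letter is.
"wuvaw" ends in -w. The stems ending in -w (dehuw → dedehuw, wumvow → wuwumvow) repeat the first consonant+vowel as a prefix.
The other patterns: stems ending in -o add the prefix ve-; stems ending in -t or -z add -ovi.
So wuvaw → wuwuvaw.

wuwuvaw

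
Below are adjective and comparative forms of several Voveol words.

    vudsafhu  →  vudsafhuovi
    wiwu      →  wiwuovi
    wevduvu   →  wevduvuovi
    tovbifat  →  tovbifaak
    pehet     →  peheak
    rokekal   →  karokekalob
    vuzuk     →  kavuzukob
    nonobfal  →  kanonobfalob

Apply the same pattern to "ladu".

tovbifat and rokekal both have last vowel 'a' yet inflect differently (tovbifaak, karokekalob), so the last vowel is not what conditions the rule; the final letter is.
"ladu" ends in -u. The stems ending in -u (vudsafhu → vudsafhuovi, wiwu → wiwuovi, wevduvu → wevduvuovi) add -ovi.
The other patterns: stems ending in -t drop the final letter and add -ak; stems ending in -k or -l add ka- … -ob around the stem.
So ladu → laduovi.

laduovi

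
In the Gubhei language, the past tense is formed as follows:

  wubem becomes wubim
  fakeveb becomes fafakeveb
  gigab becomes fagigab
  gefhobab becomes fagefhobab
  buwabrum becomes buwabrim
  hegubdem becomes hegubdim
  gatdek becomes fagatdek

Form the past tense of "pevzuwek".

wubem and gatdek both have last vowel 'e' yet inflect differently (wubim, fagatdek), so the last vowel is not what conditions the rule; the final letter is.
"pevzuwek" ends in -k. The one such stem in the data (gatdek → fagatdek) adds the prefix fa-, so the same rule applies.
The other pattern: stems ending in -m change the last vowel to 'i'.
So pevzuwek → fapevzuwek.

fapevzuwek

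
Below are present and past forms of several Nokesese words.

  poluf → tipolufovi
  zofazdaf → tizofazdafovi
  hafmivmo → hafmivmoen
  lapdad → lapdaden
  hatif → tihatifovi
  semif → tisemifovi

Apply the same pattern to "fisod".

fisoden

zofazdaf and lapdad both have last vowel 'a' yet inflect differently (tizofazdafovi, lapdaden), so the last vowel is not what conditions the rule; the final letter is.
"fisod" ends in -d. The one such stem in the data (lapdad → lapdaden) adds -en, so the same rule applies.
So fisod → fisoden.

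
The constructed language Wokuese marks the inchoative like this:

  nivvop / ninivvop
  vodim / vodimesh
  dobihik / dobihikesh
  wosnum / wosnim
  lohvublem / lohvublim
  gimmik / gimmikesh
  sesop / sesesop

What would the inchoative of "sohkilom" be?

sosohkilom

wosnum and vodim both end in -m yet inflect differently (wosnim, vodimesh), so the final letter is not what conditions the rule; the last vowel is.
"sohkilom" has last vowel 'o'. The stems whose last vowel is 'o' (nivvop → ninivvop, sesop → sesesop) repeat the first consonant+vowel as a prefix.
So sohkilom → sosohkilom.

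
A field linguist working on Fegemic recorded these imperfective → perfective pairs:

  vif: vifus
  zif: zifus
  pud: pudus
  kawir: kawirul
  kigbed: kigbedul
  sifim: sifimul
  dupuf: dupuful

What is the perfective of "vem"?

vemus

pud and kigbed both end in -d yet inflect differently (pudus, kigbedul), so the final letter is not what conditions the rule; the number of vowels is.
"vem" has 1 vowel. The stems with 1 vowel (pud → pudus, vif → vifus, zif → zifus) add -us.
So vem → vemus.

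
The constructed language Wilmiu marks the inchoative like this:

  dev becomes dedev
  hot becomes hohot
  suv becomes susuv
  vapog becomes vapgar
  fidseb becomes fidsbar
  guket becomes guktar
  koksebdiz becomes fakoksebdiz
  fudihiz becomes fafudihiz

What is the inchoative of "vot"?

hot and guket both end in -t yet inflect differently (hohot, guktar), so the final letter is not what conditions the rule; the number of vowels is.
"vot" has 1 vowel. The stems with 1 vowel (dev → dedev, hot → hohot, suv → susuv) repeat the first consonant+vowel as a prefix.
The other patterns: stems with 2 vowels delete the last vowel and add -ar; stems with 3 vowels add the prefix fa-.
So vot → vovot.

vovot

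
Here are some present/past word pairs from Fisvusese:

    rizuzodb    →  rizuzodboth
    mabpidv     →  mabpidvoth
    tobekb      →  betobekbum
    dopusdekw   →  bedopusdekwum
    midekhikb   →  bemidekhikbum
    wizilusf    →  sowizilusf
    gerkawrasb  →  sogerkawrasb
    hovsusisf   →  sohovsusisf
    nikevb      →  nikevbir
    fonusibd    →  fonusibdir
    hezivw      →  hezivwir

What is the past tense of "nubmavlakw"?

benubmavlakwum

rizuzodb and tobekb both end in -b yet inflect differently (rizuzodboth, betobekbum), so the final letter is not what conditions the rule; the second-to-last letter is.
"nubmavlakw" has second-to-last letter 'k'. The stems whose second-to-last letter is 'k' (tobekb → betobekbum, dopusdekw → bedopusdekwum, midekhikb → bemidekhikbum) add be- … -um around the stem.
So nubmavlakw → benubmavlakwum.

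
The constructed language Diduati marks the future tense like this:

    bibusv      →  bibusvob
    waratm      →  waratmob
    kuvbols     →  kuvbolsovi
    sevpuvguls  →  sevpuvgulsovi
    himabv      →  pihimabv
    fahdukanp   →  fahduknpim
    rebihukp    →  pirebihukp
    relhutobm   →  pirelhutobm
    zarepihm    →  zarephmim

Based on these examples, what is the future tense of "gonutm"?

waratm and relhutobm both end in -m yet inflect differently (waratmob, pirelhutobm), so the final letter is not what conditions the rule; the second-to-last letter is.
"gonutm" has second-to-last letter 't'. The one such stem in the data (waratm → waratmob) adds -ob, so the same rule applies.
So gonutm → gonutmob.

gonutmob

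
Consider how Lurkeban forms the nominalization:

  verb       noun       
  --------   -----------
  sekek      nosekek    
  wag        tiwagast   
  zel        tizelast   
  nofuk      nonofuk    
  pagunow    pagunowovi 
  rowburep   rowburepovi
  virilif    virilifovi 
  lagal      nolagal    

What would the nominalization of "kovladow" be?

kovladowovi

zel and lagal both end in -l yet inflect differently (tizelast, nolagal), so the final letter is not what conditions the rule; the number of vowels is.
"kovladow" has 3 vowels. The stems with 3 vowels (pagunow → pagunowovi, rowburep → rowburepovi, virilif → virilifovi) add -ovi.
The other patterns: stems with 1 vowel add ti- … -ast around the stem; stems with 2 vowels add the prefix no-.
So kovladow → kovladowovi.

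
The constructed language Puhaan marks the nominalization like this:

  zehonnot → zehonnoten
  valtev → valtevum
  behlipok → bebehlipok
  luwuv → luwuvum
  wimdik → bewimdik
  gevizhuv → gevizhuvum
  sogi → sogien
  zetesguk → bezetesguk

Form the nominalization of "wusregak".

zetesguk and luwuv both have last vowel 'u' yet inflect differently (bezetesguk, luwuvum), so the last vowel is not what conditions the rule; the final letter is.
"wusregak" ends in -k. The stems ending in -k (behlipok → bebehlipok, zetesguk → bezetesguk, wimdik → bewimdik) add the prefix be-.
So wusregak → bewusregak.

bewusregak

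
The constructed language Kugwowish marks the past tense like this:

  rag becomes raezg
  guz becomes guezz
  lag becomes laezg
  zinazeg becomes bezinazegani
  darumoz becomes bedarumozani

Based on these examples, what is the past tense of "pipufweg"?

bepipufwegani

rag and zinazeg both end in -g yet inflect differently (raezg, bezinazegani), so the final letter is not what conditions the rule; the number of vowels is.
"pipufweg" has 3 vowels. The stems with 3 vowels (zinazeg → bezinazegani, darumoz → bedarumozani) add be- … -ani around the stem.
The other pattern: stems with 1 vowel insert -ez- after the first vowel.
So pipufweg → bepipufwegani.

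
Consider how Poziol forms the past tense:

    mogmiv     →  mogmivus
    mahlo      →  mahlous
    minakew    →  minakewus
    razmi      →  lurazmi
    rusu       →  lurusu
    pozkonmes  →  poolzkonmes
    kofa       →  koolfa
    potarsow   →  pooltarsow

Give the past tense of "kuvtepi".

minakew and potarsow both end in -w yet inflect differently (minakewus, pooltarsow), so the final letter is not what conditions the rule; the first letter is.
"kuvtepi" begins with k-. The one such stem in the data (kofa → koolfa) inserts -ol- after the first vowel (as do pozkonmes, potarsow), so the same rule applies.
The other patterns: stems beginning with m- add -us; stems beginning with r- add the prefix lu-.
So kuvtepi → kuolvtepi.

kuolvtepi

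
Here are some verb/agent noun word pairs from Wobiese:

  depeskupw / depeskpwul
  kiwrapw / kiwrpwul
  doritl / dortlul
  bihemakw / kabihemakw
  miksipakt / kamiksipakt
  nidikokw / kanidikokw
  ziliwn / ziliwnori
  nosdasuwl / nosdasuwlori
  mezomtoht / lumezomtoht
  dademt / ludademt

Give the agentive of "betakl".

depeskupw and bihemakw both end in -w yet inflect differently (depeskpwul, kabihemakw), so the final letter is not what conditions the rule; the second-to-last letter is.
"betakl" has second-to-last letter 'k'. The stems whose second-to-last letter is 'k' (bihemakw → kabihemakw, miksipakt → kamiksipakt, nidikokw → kanidikokw) add the prefix ka-.
The other patterns: stems whose second-to-last letter is 'p' or 't' delete the last vowel and add -ul; stems whose second-to-last letter is 'w' add -ori; stems whose second-to-last letter is 'h' or 'm' add the prefix lu-.
So betakl → kabetakl.

kabetakl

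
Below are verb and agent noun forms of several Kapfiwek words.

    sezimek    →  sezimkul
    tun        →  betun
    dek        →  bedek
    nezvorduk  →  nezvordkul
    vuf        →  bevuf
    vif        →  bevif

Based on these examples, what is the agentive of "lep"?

"lep" has 1 vowel. The stems with 1 vowel (tun → betun, vuf → bevuf, vif → bevif) add the prefix be-.
So lep → belep.

belep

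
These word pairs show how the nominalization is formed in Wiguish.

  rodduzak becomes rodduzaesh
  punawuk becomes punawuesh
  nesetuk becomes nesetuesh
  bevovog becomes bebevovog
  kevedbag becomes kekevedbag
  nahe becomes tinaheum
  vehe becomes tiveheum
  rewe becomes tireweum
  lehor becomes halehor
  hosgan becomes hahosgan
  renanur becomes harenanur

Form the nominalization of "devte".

rodduzak and kevedbag both have last vowel 'a' yet inflect differently (rodduzaesh, kekevedbag), so the last vowel is not what conditions the rule; the final letter is.
"devte" ends in -e. The stems ending in -e (nahe → tinaheum, vehe → tiveheum, rewe → tireweum) add ti- … -um around the stem.
The other patterns: stems ending in -k drop the final letter and add -esh; stems ending in -g repeat the first consonant+vowel as a prefix; stems ending in -n or -r add the prefix ha-.
So devte → tidevteum.

tidevteum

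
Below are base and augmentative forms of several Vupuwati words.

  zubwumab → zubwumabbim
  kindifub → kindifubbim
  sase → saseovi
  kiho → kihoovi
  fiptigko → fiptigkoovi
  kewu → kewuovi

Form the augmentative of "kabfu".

kindifub and kewu both have last vowel 'u' yet inflect differently (kindifubbim, kewuovi), so the last vowel is not what conditions the rule; whether the stem ends in a vowel or a consonant is.
"kabfu" ends in a vowel. The stems ending in a vowel (sase → saseovi, kiho → kihoovi, fiptigko → fiptigkoovi) add -ovi.
The other pattern: stems ending in a consonant double the final consonant and add -im.
So kabfu → kabfuovi.

kabfuovi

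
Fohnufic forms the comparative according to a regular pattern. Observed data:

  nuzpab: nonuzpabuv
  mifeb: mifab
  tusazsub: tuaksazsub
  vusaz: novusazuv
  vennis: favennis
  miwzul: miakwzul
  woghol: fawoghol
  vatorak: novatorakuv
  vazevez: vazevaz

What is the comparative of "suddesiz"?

miwzul and woghol both end in -l yet inflect differently (miakwzul, fawoghol), so the final letter is not what conditions the rule; the last vowel is.
"suddesiz" has last vowel 'i'. The one such stem in the data (vennis → favennis) adds the prefix fa-, so the same rule applies.
So suddesiz → fasuddesiz.

fasuddesiz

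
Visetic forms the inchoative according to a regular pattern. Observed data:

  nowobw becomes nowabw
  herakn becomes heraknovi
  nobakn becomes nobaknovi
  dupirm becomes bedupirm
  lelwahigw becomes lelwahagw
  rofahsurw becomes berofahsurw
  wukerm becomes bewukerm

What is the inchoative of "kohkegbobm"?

kohkegbabm

"kohkegbobm" has second-to-last letter 'b'. The one such stem in the data (nowobw → nowabw) changes the last vowel to 'a' (as does lelwahigw), so the same rule applies.
The other patterns: stems whose second-to-last letter is 'r' add the prefix be-; stems whose second-to-last letter is 'k' add -ovi.
So kohkegbobm → kohkegbabm.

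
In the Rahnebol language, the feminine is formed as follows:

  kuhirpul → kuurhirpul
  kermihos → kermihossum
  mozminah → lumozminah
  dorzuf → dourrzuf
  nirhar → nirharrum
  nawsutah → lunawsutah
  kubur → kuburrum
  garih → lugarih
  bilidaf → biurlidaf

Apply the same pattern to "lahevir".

lahevirrum

mozminah and bilidaf both have last vowel 'a' yet inflect differently (lumozminah, biurlidaf), so the last vowel is not what conditions the rule; the final letter is.
"lahevir" ends in -r. The stems ending in -r (nirhar → nirharrum, kubur → kuburrum) double the final consonant and add -um.
The other patterns: stems ending in -h add the prefix lu-; stems ending in -f or -l insert -ur- after the first vowel.
So lahevir → lahevirrum.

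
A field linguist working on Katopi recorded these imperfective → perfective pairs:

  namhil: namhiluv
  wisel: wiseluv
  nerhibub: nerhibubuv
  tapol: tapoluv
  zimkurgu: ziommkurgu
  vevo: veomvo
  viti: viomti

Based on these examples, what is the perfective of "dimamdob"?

dimamdobuv

nerhibub and zimkurgu both have last vowel 'u' yet inflect differently (nerhibubuv, ziommkurgu), so the last vowel is not what conditions the rule; whether the stem ends in a vowel or a consonant is.
"dimamdob" ends in a consonant. The stems ending in a consonant (namhil → namhiluv, wisel → wiseluv, nerhibub → nerhibubuv) add -uv.
The other pattern: stems ending in a vowel insert -om- after the first vowel.
So dimamdob → dimamdobuv.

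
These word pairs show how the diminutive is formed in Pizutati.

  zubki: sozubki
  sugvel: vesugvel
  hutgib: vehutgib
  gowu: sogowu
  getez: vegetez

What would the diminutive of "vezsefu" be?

zubki and hutgib both have last vowel 'i' yet inflect differently (sozubki, vehutgib), so the last vowel is not what conditions the rule; whether the stem ends in a vowel or a consonant is.
"vezsefu" ends in a vowel. The stems ending in a vowel (gowu → sogowu, zubki → sozubki) add the prefix so-.
The other pattern: stems ending in a consonant add the prefix ve-.
So vezsefu → sovezsefu.

sovezsefu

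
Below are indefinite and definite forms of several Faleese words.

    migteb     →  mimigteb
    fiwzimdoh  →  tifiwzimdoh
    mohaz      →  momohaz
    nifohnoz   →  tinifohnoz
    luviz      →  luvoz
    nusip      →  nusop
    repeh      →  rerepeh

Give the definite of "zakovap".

zazakovap

nifohnoz and luviz both end in -z yet inflect differently (tinifohnoz, luvoz), so the final letter is not what conditions the rule; the last vowel is.
"zakovap" has last vowel 'a'. The one such stem in the data (mohaz → momohaz) repeats the first consonant+vowel as a prefix (as do migteb, repeh), so the same rule applies.
So zakovap → zazakovap.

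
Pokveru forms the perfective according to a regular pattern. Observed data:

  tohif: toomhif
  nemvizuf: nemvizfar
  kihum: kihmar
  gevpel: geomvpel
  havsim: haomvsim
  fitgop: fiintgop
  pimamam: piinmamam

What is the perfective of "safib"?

pimamam and kihum both end in -m yet inflect differently (piinmamam, kihmar), so the final letter is not what conditions the rule; the last vowel is.
"safib" has last vowel 'i'. The stems whose last vowel is 'i' (tohif → toomhif, havsim → haomvsim) insert -om- after the first vowel.
So safib → saomfib.

saomfib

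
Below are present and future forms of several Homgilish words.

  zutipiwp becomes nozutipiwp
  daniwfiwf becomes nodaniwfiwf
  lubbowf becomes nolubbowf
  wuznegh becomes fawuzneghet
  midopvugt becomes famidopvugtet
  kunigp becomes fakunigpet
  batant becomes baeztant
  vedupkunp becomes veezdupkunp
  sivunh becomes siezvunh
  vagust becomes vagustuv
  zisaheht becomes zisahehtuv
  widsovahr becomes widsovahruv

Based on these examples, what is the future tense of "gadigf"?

zutipiwp and kunigp both end in -p yet inflect differently (nozutipiwp, fakunigpet), so the final letter is not what conditions the rule; the second-to-last letter is.
"gadigf" has second-to-last letter 'g'. The stems whose second-to-last letter is 'g' (wuznegh → fawuzneghet, midopvugt → famidopvugtet, kunigp → fakunigpet) add fa- … -et around the stem.
So gadigf → fagadigfet.

fagadigfet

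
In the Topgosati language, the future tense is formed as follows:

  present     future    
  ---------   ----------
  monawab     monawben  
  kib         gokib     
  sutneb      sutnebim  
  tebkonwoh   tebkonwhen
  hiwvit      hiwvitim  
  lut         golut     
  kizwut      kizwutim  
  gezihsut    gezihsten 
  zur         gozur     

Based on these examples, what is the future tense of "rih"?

gorih

"rih" has 1 vowel. The stems with 1 vowel (zur → gozur, lut → golut, kib → gokib) add the prefix go-.
The other patterns: stems with 2 vowels add -im; stems with 3 vowels delete the last vowel and add -en.
So rih → gorih.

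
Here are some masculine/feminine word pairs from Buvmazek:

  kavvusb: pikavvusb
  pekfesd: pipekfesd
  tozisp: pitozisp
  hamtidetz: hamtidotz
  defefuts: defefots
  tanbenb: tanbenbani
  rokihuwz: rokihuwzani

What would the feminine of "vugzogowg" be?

vugzogowgani

kavvusb and tanbenb both end in -b yet inflect differently (pikavvusb, tanbenbani), so the final letter is not what conditions the rule; the second-to-last letter is.
"vugzogowg" has second-to-last letter 'w'. The one such stem in the data (rokihuwz → rokihuwzani) adds -ani, so the same rule applies.
So vugzogowg → vugzogowgani.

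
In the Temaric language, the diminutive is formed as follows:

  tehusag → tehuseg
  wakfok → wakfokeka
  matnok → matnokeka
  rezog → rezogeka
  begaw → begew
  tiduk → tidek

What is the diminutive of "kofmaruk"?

wakfok and tiduk both end in -k yet inflect differently (wakfokeka, tidek), so the final letter is not what conditions the rule; the last vowel is.
"kofmaruk" has last vowel 'u'. The one such stem in the data (tiduk → tidek) changes the last vowel to 'e' (as do begaw, tehusag), so the same rule applies.
So kofmaruk → kofmarek.

kofmarek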